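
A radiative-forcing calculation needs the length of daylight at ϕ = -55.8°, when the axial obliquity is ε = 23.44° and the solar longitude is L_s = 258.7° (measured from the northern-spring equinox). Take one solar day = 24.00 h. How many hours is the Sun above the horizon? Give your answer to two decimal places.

17.14 h

Solar declination: sin δ = sin ε · sin L_s = sin 23.44° × sin 258.7° = -0.39008, so δ = -22.959°.
cos h₀ = −tan ϕ · tan δ = −tan(-55.8°) × tan(-22.959°) = -0.6234, so h₀ = 2.2438 rad = 128.56°.
Daylight = 2h₀/(2π) × 24.00 h = (2.2438/π) × 24.00 = 17.14 h.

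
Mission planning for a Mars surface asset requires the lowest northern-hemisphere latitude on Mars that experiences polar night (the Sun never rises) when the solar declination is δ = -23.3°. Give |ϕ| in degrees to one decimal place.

|ϕ| = 66.7°

Polar night requires cos h₀ = −tan ϕ tan δ ≥ 1, i.e. tan ϕ tan δ ≤ −1.
The boundary is |tan ϕ| · |tan δ| = 1, so |ϕ| = 90° − |δ| = 90° − 23.3° = 66.7° in the northern hemisphere.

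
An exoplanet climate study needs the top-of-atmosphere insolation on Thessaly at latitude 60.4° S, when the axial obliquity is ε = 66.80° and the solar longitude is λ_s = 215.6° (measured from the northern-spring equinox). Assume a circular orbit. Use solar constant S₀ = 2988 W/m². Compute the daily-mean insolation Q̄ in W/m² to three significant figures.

Q̄ ≈ 1.39e+03 W/m²

Solar declination: sin δ = sin ε · sin λ_s = sin 66.80° × sin 215.6° = -0.53505, so δ = -32.347°.
cos H₀ = −tan(-60.4°) tan(-32.347°) = -1.1149 ≤ −1 ⇒ polar day, H₀ = π.
Bracket: H₀ sin φ sin δ + cos φ cos δ sin H₀ = 3.1416×-0.86949×-0.53505 + 0.49394×0.84482×0.00000 = 1.461537 + 0.000000 = 1.461537.
Q̄ = (S₀/π) × [bracket] = (2988/π) × 1.461537 = 1390 W/m².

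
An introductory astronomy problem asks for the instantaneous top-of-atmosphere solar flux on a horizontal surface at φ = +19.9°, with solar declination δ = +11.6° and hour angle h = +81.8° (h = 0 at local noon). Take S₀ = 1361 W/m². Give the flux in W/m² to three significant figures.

cos θ_z = sin φ sin δ + cos φ cos δ cos h = 0.068443 + 0.131373 = 0.199816.
Flux = S₀ · cos θ_z = 1361 × 0.199816 = 271.9 W/m².

272 W/m²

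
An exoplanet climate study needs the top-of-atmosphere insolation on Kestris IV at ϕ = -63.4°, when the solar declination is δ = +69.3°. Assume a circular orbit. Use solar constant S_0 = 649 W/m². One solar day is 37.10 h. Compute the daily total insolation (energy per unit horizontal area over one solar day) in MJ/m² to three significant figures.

0.00 MJ/m²

cos h₀ = −tan(-63.4°) tan(+69.300°) = 5.2848 ≥ 1 ⇒ polar night, h₀ = 0 and Q̄ = 0.
Daily total = Q̄ × 37.10 h × 3600 s/h = 0.00 MJ/m².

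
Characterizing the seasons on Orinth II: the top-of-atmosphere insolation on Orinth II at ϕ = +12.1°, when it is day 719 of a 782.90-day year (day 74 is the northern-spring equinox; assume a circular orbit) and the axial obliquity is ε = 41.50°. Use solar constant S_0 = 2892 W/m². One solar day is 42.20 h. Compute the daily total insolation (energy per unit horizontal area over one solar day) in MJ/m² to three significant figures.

Solar longitude: L_s = 360° × (719 − 74)/782.90 = 296.590°.
sin δ = sin 41.50° × sin 296.590° = -0.59254, so δ = -36.337°.
cos h₀ = −tan(+12.1°) tan(-36.337°) = 0.1577, h₀ = 1.4124 rad.
Bracket: h₀ sin ϕ sin δ + cos ϕ cos δ sin h₀ = 1.4124×0.20962×-0.59254 + 0.97778×0.80554×0.98749 = -0.175432 + 0.777788 = 0.602356.
Q̄ = (S_0/π) × [bracket] = (2892/π) × 0.602356 = 554.50 W/m².
Daily total = Q̄ × 42.20 h × 3600 s/h = 554.50 × 42.20 × 3600 / 10⁶ = 84.24 MJ/m².

84.2 MJ/m²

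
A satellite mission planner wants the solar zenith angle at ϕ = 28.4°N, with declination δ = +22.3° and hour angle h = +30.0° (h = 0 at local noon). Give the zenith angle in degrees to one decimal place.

cos θ_z = sin ϕ sin δ + cos ϕ cos δ cos h = 0.180479 + 0.704823 = 0.885302.
θ_z = arccos(0.885302) = 27.7°.

θ_z = 27.7°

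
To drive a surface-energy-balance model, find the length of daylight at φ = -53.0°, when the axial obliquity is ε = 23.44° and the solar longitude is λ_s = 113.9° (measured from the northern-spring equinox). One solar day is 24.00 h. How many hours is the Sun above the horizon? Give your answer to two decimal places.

7.84 h

Solar declination: sin δ = sin ε · sin λ_s = sin 23.44° × sin 113.9° = 0.36368, so δ = +21.326°.
cos H₀ = −tan φ · tan δ = −tan(-53.0°) × tan(+21.326°) = 0.5181, so H₀ = 1.0262 rad = 58.80°.
Daylight = 2H₀/(2π) × 24.00 h = (1.0262/π) × 24.00 = 7.84 h.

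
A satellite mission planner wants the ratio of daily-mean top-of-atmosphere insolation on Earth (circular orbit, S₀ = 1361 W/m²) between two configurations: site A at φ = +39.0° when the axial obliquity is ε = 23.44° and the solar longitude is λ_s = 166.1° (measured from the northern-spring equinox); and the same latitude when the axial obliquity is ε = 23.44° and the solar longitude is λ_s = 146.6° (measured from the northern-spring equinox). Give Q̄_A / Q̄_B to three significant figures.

Q̄_A / Q̄_B ≈ 0.882

— Configuration A (φ=+39.0°):
Solar declination: sin δ = sin ε · sin λ_s = sin 23.44° × sin 166.1° = 0.09556, so δ = +5.484°.
cos H₀ = −tan(+39.0°) tan(+5.484°) = -0.0777, H₀ = 1.6486 rad.
Bracket: H₀ sin φ sin δ + cos φ cos δ sin H₀ = 1.6486×0.62932×0.09556 + 0.77715×0.99542×0.99697 = 0.099143 + 0.771247 = 0.870390.
Q̄ = (S₀/π) × [bracket] = (1361/π) × 0.870390 = 377.07 W/m².
— Configuration B (φ=+39.0°):
Solar declination: sin δ = sin ε · sin λ_s = sin 23.44° × sin 146.6° = 0.21897, so δ = +12.649°.
cos H₀ = −tan(+39.0°) tan(+12.649°) = -0.1817, H₀ = 1.7535 rad.
Bracket: H₀ sin φ sin δ + cos φ cos δ sin H₀ = 1.7535×0.62932×0.21897 + 0.77715×0.97573×0.98335 = 0.241636 + 0.745663 = 0.987299.
Q̄ = (S₀/π) × [bracket] = (1361/π) × 0.987299 = 427.72 W/m².
Ratio Q̄_A / Q̄_B = 377.07 / 427.72 = 0.8816.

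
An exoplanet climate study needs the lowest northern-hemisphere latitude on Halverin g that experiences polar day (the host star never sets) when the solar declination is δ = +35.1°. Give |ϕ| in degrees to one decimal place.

Polar day requires cos h₀ = −tan ϕ tan δ ≤ −1, i.e. tan ϕ tan δ ≥ 1.
The boundary is |tan ϕ| · |tan δ| = 1, so |ϕ| = 90° − |δ| = 90° − 35.1° = 54.9° in the northern hemisphere.

|ϕ| = 54.9°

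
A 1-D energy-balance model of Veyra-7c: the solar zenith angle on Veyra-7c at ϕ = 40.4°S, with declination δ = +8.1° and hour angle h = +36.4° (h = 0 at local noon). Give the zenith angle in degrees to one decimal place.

cos θ_z = sin ϕ sin δ + cos ϕ cos δ cos h = -0.091321 + 0.606842 = 0.515521.
θ_z = arccos(0.515521) = 59.0°.

θ_z = 59.0°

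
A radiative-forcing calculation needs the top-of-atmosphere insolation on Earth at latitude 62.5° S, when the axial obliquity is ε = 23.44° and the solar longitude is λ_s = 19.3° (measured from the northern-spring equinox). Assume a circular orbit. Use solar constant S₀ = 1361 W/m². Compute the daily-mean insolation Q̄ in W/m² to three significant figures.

Solar declination: sin δ = sin ε · sin λ_s = sin 23.44° × sin 19.3° = 0.13147, so δ = +7.555°.
cos H₀ = −tan(-62.5°) tan(+7.555°) = 0.2548, H₀ = 1.3132 rad.
Bracket: H₀ sin φ sin δ + cos φ cos δ sin H₀ = 1.3132×-0.88701×0.13147 + 0.46175×0.99132×0.96700 = -0.153139 + 0.442637 = 0.289498.
Q̄ = (S₀/π) × [bracket] = (1361/π) × 0.289498 = 125.4 W/m².

Q̄ ≈ 125 W/m²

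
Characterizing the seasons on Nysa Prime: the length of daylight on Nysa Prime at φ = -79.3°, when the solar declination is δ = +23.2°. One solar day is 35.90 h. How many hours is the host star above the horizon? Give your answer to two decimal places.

0.00 h

cos H₀ = −tan φ · tan δ = 2.2683 ≥ 1, so the host star never rises (polar night) and H₀ = 0.
Daylight = 2H₀/(2π) × 35.90 h = (0.0000/π) × 35.90 = 0.00 h.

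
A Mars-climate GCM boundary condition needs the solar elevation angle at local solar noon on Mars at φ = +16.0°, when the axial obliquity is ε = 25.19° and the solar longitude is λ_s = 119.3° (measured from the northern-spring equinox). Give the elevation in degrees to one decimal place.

84.2°

Solar declination: sin δ = sin ε · sin λ_s = sin 25.19° × sin 119.3° = 0.37117, so δ = +21.788°.
At local noon the hour angle is zero, so the zenith angle equals |φ − δ| = |+16.0° − (+21.788°)| = 5.788°.
Elevation = 90° − 5.788° = 84.2°.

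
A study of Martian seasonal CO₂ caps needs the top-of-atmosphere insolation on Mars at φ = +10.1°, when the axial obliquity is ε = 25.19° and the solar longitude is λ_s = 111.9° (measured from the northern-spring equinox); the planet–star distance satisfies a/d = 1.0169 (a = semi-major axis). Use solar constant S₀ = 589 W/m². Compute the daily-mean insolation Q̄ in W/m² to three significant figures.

Solar declination: sin δ = sin ε · sin λ_s = sin 25.19° × sin 111.9° = 0.39491, so δ = +23.260°.
cos H₀ = −tan(+10.1°) tan(+23.260°) = -0.0766, H₀ = 1.6474 rad.
Bracket: H₀ sin φ sin δ + cos φ cos δ sin H₀ = 1.6474×0.17537×0.39491 + 0.98450×0.91872×0.99706 = 0.114091 + 0.901821 = 1.015912.
Inverse-square distance factor (a/d)² = 1.0169² = 1.034086.
Q̄ = (S₀/π) × 1.034086 × [bracket] = (589/π) × 1.034086 × 1.015912 = 197.0 W/m².

Q̄ ≈ 197 W/m²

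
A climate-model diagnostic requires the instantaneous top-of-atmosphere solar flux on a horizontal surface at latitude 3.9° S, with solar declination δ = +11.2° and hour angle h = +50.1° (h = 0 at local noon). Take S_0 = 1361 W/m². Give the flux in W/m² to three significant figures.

cos θ_z = sin ϕ sin δ + cos ϕ cos δ cos h = -0.013211 + 0.627776 = 0.614565.
Flux = S_0 · cos θ_z = 1361 × 0.614565 = 836.4 W/m².

836 W/m²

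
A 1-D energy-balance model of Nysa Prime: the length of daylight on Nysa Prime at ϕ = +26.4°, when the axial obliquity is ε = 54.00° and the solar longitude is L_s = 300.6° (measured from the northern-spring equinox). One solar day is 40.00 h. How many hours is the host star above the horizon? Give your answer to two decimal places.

Solar declination: sin δ = sin ε · sin L_s = sin 54.00° × sin 300.6° = -0.69635, so δ = -44.135°.
cos h₀ = −tan ϕ · tan δ = −tan(+26.4°) × tan(-44.135°) = 0.4816, so h₀ = 1.0683 rad = 61.21°.
Daylight = 2h₀/(2π) × 40.00 h = (1.0683/π) × 40.00 = 13.60 h.

13.60 h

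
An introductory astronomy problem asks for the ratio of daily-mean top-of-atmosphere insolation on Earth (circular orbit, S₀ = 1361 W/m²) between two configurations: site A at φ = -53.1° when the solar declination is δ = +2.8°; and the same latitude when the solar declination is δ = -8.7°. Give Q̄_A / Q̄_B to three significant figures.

— Configuration A (φ=-53.1°):
cos H₀ = −tan(-53.1°) tan(+2.800°) = 0.0651, H₀ = 1.5056 rad.
Bracket: H₀ sin φ sin δ + cos φ cos δ sin H₀ = 1.5056×-0.79968×0.04885 + 0.60042×0.99881×0.99788 = -0.058815 + 0.598434 = 0.539619.
Q̄ = (S₀/π) × [bracket] = (1361/π) × 0.539619 = 233.77 W/m².
— Configuration B (φ=-53.1°):
cos H₀ = −tan(-53.1°) tan(-8.700°) = -0.2038, H₀ = 1.7760 rad.
Bracket: H₀ sin φ sin δ + cos φ cos δ sin H₀ = 1.7760×-0.79968×-0.15126 + 0.60042×0.98849×0.97901 = 0.214824 + 0.581051 = 0.795875.
Q̄ = (S₀/π) × [bracket] = (1361/π) × 0.795875 = 344.79 W/m².
Ratio Q̄_A / Q̄_B = 233.77 / 344.79 = 0.6780.

Q̄_A / Q̄_B ≈ 0.678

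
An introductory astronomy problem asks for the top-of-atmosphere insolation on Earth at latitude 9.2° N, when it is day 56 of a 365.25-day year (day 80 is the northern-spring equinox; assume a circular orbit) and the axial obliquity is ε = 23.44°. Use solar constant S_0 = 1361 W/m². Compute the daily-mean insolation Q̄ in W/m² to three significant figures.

Q̄ ≈ 405 W/m²

Solar longitude: L_s = 360° × (56 − 80)/365.25 = -23.655°, i.e. -23.655° + 360° = 336.345°.
sin δ = sin 23.44° × sin 336.345° = -0.15960, so δ = -9.184°.
cos h₀ = −tan(+9.2°) tan(-9.184°) = 0.0262, h₀ = 1.5446 rad.
Bracket: h₀ sin ϕ sin δ + cos ϕ cos δ sin h₀ = 1.5446×0.15988×-0.15960 + 0.98714×0.98718×0.99966 = -0.039413 + 0.974154 = 0.934741.
Q̄ = (S_0/π) × [bracket] = (1361/π) × 0.934741 = 404.9 W/m².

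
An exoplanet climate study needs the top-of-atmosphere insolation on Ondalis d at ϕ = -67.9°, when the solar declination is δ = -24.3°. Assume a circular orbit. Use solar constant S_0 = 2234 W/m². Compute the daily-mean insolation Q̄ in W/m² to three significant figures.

cos h₀ = −tan(-67.9°) tan(-24.300°) = -1.1120 ≤ −1 ⇒ polar day, h₀ = π.
Bracket: h₀ sin ϕ sin δ + cos ϕ cos δ sin h₀ = 3.1416×-0.92653×-0.41151 + 0.37622×0.91140×0.00000 = 1.197818 + 0.000000 = 1.197818.
Q̄ = (S_0/π) × [bracket] = (2234/π) × 1.197818 = 851.8 W/m².

Q̄ ≈ 852 W/m²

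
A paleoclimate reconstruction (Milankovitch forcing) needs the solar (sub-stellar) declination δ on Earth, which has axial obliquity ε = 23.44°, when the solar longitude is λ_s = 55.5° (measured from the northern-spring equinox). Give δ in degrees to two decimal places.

sin δ = sin ε · sin λ_s = sin 23.44° × sin 55.5° = 0.327828.
δ = arcsin(0.327828) = +19.14°.

δ = +19.14°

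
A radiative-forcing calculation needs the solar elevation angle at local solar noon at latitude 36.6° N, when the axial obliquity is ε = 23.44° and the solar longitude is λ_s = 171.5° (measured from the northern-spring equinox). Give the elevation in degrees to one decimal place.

Solar declination: sin δ = sin ε · sin λ_s = sin 23.44° × sin 171.5° = 0.05880, so δ = +3.371°.
At local noon the hour angle is zero, so the zenith angle equals |φ − δ| = |+36.6° − (+3.371°)| = 33.229°.
Elevation = 90° − 33.229° = 56.8°.

56.8°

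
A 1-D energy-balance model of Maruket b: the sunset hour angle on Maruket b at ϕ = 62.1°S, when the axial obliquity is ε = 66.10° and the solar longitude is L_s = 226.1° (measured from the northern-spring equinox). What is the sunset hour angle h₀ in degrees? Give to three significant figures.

Solar declination: sin δ = sin ε · sin L_s = sin 66.10° × sin 226.1° = -0.65877, so δ = -41.206°.
Sunrise equation: cos h₀ = −tan ϕ · tan δ = -1.6537 ≤ −1, so the host star never sets (polar day) and h₀ = π.

h₀ = 180°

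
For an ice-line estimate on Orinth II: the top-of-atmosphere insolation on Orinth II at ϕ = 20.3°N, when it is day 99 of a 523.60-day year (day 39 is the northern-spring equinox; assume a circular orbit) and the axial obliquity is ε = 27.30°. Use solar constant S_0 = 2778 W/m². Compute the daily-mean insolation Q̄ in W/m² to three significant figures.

Solar longitude: L_s = 360° × (99 − 39)/523.60 = 41.253°.
sin δ = sin 27.30° × sin 41.253° = 0.30243, so δ = +17.603°.
cos h₀ = −tan(+20.3°) tan(+17.603°) = -0.1174, h₀ = 1.6884 rad.
Bracket: h₀ sin ϕ sin δ + cos ϕ cos δ sin h₀ = 1.6884×0.34694×0.30243 + 0.93789×0.95317×0.99309 = 0.177155 + 0.887791 = 1.064946.
Q̄ = (S_0/π) × [bracket] = (2778/π) × 1.064946 = 941.7 W/m².

Q̄ ≈ 942 W/m²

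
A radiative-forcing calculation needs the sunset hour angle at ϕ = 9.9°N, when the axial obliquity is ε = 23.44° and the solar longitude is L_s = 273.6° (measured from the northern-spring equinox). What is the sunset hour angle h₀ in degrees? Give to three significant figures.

Solar declination: sin δ = sin ε · sin L_s = sin 23.44° × sin 273.6° = -0.39700, so δ = -23.391°.
cos h₀ = −tan ϕ · tan δ = −tan(+9.9°) × tan(-23.391°) = 0.0755, so h₀ = 1.4952 rad = 85.67°.

h₀ = 85.7°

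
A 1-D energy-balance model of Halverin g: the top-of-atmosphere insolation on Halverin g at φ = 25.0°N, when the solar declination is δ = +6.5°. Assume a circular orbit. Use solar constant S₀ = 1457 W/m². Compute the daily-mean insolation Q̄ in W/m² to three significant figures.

cos H₀ = −tan(+25.0°) tan(+6.500°) = -0.0531, H₀ = 1.6240 rad.
Bracket: H₀ sin φ sin δ + cos φ cos δ sin H₀ = 1.6240×0.42262×0.11320 + 0.90631×0.99357×0.99859 = 0.077693 + 0.899213 = 0.976906.
Q̄ = (S₀/π) × [bracket] = (1457/π) × 0.976906 = 453.1 W/m².

Q̄ ≈ 453 W/m²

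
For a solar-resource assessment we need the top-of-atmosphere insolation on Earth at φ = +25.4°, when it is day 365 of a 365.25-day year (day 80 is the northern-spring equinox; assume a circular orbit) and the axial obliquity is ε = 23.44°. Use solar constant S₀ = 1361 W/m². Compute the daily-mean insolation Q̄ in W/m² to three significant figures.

Solar longitude: λ_s = 360° × (365 − 80)/365.25 = 280.903°.
sin δ = sin 23.44° × sin 280.903° = -0.39061, so δ = -22.992°.
cos H₀ = −tan(+25.4°) tan(-22.992°) = 0.2015, H₀ = 1.3679 rad.
Bracket: H₀ sin φ sin δ + cos φ cos δ sin H₀ = 1.3679×0.42894×-0.39061 + 0.90334×0.92056×0.97949 = -0.229189 + 0.814523 = 0.585334.
Q̄ = (S₀/π) × [bracket] = (1361/π) × 0.585334 = 253.6 W/m².

Q̄ ≈ 254 W/m²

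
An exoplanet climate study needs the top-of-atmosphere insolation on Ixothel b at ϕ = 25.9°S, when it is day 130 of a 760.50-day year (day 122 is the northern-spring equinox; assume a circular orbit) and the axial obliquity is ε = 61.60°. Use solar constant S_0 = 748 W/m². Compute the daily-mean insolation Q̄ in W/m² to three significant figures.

Q̄ ≈ 204 W/m²

Solar longitude: L_s = 360° × (130 − 122)/760.50 = 3.787°.
sin δ = sin 61.60° × sin 3.787° = 0.05810, so δ = +3.331°.
cos h₀ = −tan(-25.9°) tan(+3.331°) = 0.0283, h₀ = 1.5425 rad.
Bracket: h₀ sin ϕ sin δ + cos ϕ cos δ sin h₀ = 1.5425×-0.43680×0.05810 + 0.89956×0.99831×0.99960 = -0.039146 + 0.897681 = 0.858535.
Q̄ = (S_0/π) × [bracket] = (748/π) × 0.858535 = 204.4 W/m².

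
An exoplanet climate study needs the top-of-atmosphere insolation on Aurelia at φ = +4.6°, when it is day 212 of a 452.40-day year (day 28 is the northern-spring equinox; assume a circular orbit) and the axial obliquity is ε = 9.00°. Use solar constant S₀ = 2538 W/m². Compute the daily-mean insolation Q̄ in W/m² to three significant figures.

Solar longitude: λ_s = 360° × (212 − 28)/452.40 = 146.419°.
sin δ = sin 9.00° × sin 146.419° = 0.08653, so δ = +4.964°.
cos H₀ = −tan(+4.6°) tan(+4.964°) = -0.0070, H₀ = 1.5778 rad.
Bracket: H₀ sin φ sin δ + cos φ cos δ sin H₀ = 1.5778×0.08020×0.08653 + 0.99678×0.99625×0.99998 = 0.010949 + 0.993022 = 1.003971.
Q̄ = (S₀/π) × [bracket] = (2538/π) × 1.003971 = 811.1 W/m².

Q̄ ≈ 811 W/m²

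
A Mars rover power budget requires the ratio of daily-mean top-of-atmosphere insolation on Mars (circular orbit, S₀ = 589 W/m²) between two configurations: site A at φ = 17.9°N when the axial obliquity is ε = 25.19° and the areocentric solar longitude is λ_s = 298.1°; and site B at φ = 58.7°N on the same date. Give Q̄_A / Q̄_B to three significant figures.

— Configuration A (φ=+17.9°):
sin δ = sin 25.19° × sin 298.1° = -0.37545, so δ = -22.052°.
cos H₀ = −tan(+17.9°) tan(-22.052°) = 0.1308, H₀ = 1.4396 rad.
Bracket: H₀ sin φ sin δ + cos φ cos δ sin H₀ = 1.4396×0.30736×-0.37545 + 0.95159×0.92684×0.99140 = -0.166127 + 0.874387 = 0.708260.
Q̄ = (S₀/π) × [bracket] = (589/π) × 0.708260 = 132.79 W/m².
— Configuration B (φ=+58.7°):
cos H₀ = −tan(+58.7°) tan(-22.052°) = 0.6663, H₀ = 0.8416 rad.
Bracket: H₀ sin φ sin δ + cos φ cos δ sin H₀ = 0.8416×0.85446×-0.37545 + 0.51952×0.92684×0.74573 = -0.269991 + 0.359078 = 0.089087.
Q̄ = (S₀/π) × [bracket] = (589/π) × 0.089087 = 16.702 W/m².
Ratio Q̄_A / Q̄_B = 132.79 / 16.702 = 7.951.

Q̄_A / Q̄_B ≈ 7.95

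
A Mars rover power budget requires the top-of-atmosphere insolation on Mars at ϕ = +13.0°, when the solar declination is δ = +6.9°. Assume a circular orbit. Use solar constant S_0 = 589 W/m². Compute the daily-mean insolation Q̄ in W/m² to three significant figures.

Q̄ ≈ 189 W/m²

cos h₀ = −tan(+13.0°) tan(+6.900°) = -0.0279, h₀ = 1.5987 rad.
Bracket: h₀ sin ϕ sin δ + cos ϕ cos δ sin h₀ = 1.5987×0.22495×0.12014 + 0.97437×0.99276×0.99961 = 0.043206 + 0.966938 = 1.010144.
Q̄ = (S_0/π) × [bracket] = (589/π) × 1.010144 = 189.4 W/m².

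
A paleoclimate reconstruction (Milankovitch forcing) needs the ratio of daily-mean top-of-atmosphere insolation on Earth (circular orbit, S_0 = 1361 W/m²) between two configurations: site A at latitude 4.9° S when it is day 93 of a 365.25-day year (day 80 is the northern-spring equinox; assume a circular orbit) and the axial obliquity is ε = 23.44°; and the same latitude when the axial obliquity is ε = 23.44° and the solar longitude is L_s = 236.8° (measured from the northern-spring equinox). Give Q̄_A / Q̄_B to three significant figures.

— Configuration A (ϕ=-4.9°):
Solar longitude: L_s = 360° × (93 − 80)/365.25 = 12.813°.
sin δ = sin 23.44° × sin 12.813° = 0.08822, so δ = +5.061°.
cos h₀ = −tan(-4.9°) tan(+5.061°) = 0.0076, h₀ = 1.5632 rad.
Bracket: h₀ sin ϕ sin δ + cos ϕ cos δ sin h₀ = 1.5632×-0.08542×0.08822 + 0.99635×0.99610×0.99997 = -0.011780 + 0.992434 = 0.980654.
Q̄ = (S_0/π) × [bracket] = (1361/π) × 0.980654 = 424.84 W/m².
— Configuration B (ϕ=-4.9°):
Solar declination: sin δ = sin ε · sin L_s = sin 23.44° × sin 236.8° = -0.33286, so δ = -19.442°.
cos h₀ = −tan(-4.9°) tan(-19.442°) = -0.0303, h₀ = 1.6011 rad.
Bracket: h₀ sin ϕ sin δ + cos ϕ cos δ sin h₀ = 1.6011×-0.08542×-0.33286 + 0.99635×0.94298×0.99954 = 0.045524 + 0.939106 = 0.984630.
Q̄ = (S_0/π) × [bracket] = (1361/π) × 0.984630 = 426.56 W/m².
Ratio Q̄_A / Q̄_B = 424.84 / 426.56 = 0.9960.

Q̄_A / Q̄_B ≈ 0.996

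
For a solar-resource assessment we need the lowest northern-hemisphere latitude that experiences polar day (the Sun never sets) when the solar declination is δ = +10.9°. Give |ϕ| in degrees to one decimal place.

Polar day requires cos h₀ = −tan ϕ tan δ ≤ −1, i.e. tan ϕ tan δ ≥ 1.
The boundary is |tan ϕ| · |tan δ| = 1, so |ϕ| = 90° − |δ| = 90° − 10.9° = 79.1° in the northern hemisphere.

|ϕ| = 79.1°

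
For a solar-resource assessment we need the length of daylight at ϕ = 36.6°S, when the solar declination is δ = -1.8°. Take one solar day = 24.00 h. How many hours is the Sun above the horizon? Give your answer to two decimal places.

12.18 h

cos h₀ = −tan ϕ · tan δ = −tan(-36.6°) × tan(-1.800°) = -0.0233, so h₀ = 1.5941 rad = 91.34°.
Daylight = 2h₀/(2π) × 24.00 h = (1.5941/π) × 24.00 = 12.18 h.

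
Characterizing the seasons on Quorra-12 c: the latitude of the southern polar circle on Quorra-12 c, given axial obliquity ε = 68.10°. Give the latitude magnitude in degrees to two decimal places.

21.90°

The polar circle is the lowest latitude that experiences at least one full rotation of continuous darkness at the northern-summer solstice; it lies at |φ| = 90° − ε = 90° − 68.10° = 21.90°.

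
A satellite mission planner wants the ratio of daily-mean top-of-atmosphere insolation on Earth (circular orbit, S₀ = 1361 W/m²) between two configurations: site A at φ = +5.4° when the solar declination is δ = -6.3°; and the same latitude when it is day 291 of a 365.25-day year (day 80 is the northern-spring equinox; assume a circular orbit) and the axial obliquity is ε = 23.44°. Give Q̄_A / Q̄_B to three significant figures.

— Configuration A (φ=+5.4°):
cos H₀ = −tan(+5.4°) tan(-6.300°) = 0.0104, H₀ = 1.5604 rad.
Bracket: H₀ sin φ sin δ + cos φ cos δ sin H₀ = 1.5604×0.09411×-0.10973 + 0.99556×0.99396×0.99995 = -0.016114 + 0.989497 = 0.973383.
Q̄ = (S₀/π) × [bracket] = (1361/π) × 0.973383 = 421.69 W/m².
— Configuration B (φ=+5.4°):
Solar longitude: λ_s = 360° × (291 − 80)/365.25 = 207.967°.
sin δ = sin 23.44° × sin 207.967° = -0.18655, so δ = -10.751°.
cos H₀ = −tan(+5.4°) tan(-10.751°) = 0.0179, H₀ = 1.5528 rad.
Bracket: H₀ sin φ sin δ + cos φ cos δ sin H₀ = 1.5528×0.09411×-0.18655 + 0.99556×0.98245×0.99984 = -0.027261 + 0.977931 = 0.950670.
Q̄ = (S₀/π) × [bracket] = (1361/π) × 0.950670 = 411.85 W/m².
Ratio Q̄_A / Q̄_B = 421.69 / 411.85 = 1.024.

Q̄_A / Q̄_B ≈ 1.02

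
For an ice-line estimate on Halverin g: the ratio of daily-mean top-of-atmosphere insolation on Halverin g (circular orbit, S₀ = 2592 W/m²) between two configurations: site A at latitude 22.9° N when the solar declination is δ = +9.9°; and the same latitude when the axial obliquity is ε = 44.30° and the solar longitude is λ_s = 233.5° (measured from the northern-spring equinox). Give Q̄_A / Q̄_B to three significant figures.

— Configuration A (φ=+22.9°):
cos H₀ = −tan(+22.9°) tan(+9.900°) = -0.0737, H₀ = 1.6446 rad.
Bracket: H₀ sin φ sin δ + cos φ cos δ sin H₀ = 1.6446×0.38912×0.17193 + 0.92119×0.98511×0.99728 = 0.110026 + 0.905005 = 1.015031.
Q̄ = (S₀/π) × [bracket] = (2592/π) × 1.015031 = 837.46 W/m².
— Configuration B (φ=+22.9°):
Solar declination: sin δ = sin ε · sin λ_s = sin 44.30° × sin 233.5° = -0.56143, so δ = -34.154°.
cos H₀ = −tan(+22.9°) tan(-34.154°) = 0.2866, H₀ = 1.2801 rad.
Bracket: H₀ sin φ sin δ + cos φ cos δ sin H₀ = 1.2801×0.38912×-0.56143 + 0.92119×0.82753×0.95806 = -0.279655 + 0.730341 = 0.450686.
Q̄ = (S₀/π) × [bracket] = (2592/π) × 0.450686 = 371.84 W/m².
Ratio Q̄_A / Q̄_B = 837.46 / 371.84 = 2.252.

Q̄_A / Q̄_B ≈ 2.25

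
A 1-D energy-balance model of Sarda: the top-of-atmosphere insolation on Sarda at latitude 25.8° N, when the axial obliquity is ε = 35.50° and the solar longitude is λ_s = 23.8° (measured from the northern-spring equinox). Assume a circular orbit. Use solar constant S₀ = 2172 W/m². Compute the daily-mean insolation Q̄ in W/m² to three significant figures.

Q̄ ≈ 720 W/m²

Solar declination: sin δ = sin ε · sin λ_s = sin 35.50° × sin 23.8° = 0.23434, so δ = +13.553°.
cos H₀ = −tan(+25.8°) tan(+13.553°) = -0.1165, H₀ = 1.6876 rad.
Bracket: H₀ sin φ sin δ + cos φ cos δ sin H₀ = 1.6876×0.43523×0.23434 + 0.90032×0.97215×0.99319 = 0.172121 + 0.869286 = 1.041407.
Q̄ = (S₀/π) × [bracket] = (2172/π) × 1.041407 = 720.0 W/m².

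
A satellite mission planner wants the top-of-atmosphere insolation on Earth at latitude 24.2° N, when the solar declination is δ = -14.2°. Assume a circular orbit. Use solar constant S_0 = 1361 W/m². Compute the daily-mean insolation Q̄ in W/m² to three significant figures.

cos h₀ = −tan(+24.2°) tan(-14.200°) = 0.1137, h₀ = 1.4568 rad.
Bracket: h₀ sin ϕ sin δ + cos ϕ cos δ sin h₀ = 1.4568×0.40992×-0.24531 + 0.91212×0.96945×0.99351 = -0.146492 + 0.878516 = 0.732024.
Q̄ = (S_0/π) × [bracket] = (1361/π) × 0.732024 = 317.1 W/m².

Q̄ ≈ 317 W/m²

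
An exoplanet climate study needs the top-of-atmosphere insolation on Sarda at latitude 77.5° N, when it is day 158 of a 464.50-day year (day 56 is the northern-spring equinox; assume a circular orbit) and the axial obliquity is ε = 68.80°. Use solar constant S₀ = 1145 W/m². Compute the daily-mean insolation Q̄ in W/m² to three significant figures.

Q̄ ≈ 1.02e+03 W/m²

Solar longitude: λ_s = 360° × (158 − 56)/464.50 = 79.053°.
sin δ = sin 68.80° × sin 79.053° = 0.91536, so δ = +66.257°.
cos H₀ = −tan(+77.5°) tan(+66.257°) = -10.2546 ≤ −1 ⇒ polar day, H₀ = π.
Bracket: H₀ sin φ sin δ + cos φ cos δ sin H₀ = 3.1416×0.97630×0.91536 + 0.21644×0.40264×0.00000 = 2.807541 + 0.000000 = 2.807541.
Q̄ = (S₀/π) × [bracket] = (1145/π) × 2.807541 = 1023 W/m².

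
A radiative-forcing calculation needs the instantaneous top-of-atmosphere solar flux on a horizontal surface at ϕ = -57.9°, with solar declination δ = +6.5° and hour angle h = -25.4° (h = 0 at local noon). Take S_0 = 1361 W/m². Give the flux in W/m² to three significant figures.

cos θ_z = sin ϕ sin δ + cos ϕ cos δ cos h = -0.095897 + 0.476945 = 0.381048.
Flux = S_0 · cos θ_z = 1361 × 0.381048 = 518.6 W/m².

519 W/m²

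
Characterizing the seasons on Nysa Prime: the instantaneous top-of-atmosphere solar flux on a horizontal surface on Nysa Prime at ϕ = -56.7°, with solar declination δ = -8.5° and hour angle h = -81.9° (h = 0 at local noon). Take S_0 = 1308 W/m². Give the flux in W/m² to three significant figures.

262 W/m²

cos θ_z = sin ϕ sin δ + cos ϕ cos δ cos h = 0.123540 + 0.076508 = 0.200048.
Flux = S_0 · cos θ_z = 1308 × 0.200048 = 261.7 W/m².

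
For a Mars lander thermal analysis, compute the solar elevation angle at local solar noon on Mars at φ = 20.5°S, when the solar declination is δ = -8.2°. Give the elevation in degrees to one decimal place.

At local noon the hour angle is zero, so the zenith angle equals |φ − δ| = |-20.5° − (-8.200°)| = 12.300°.
Elevation = 90° − 12.300° = 77.7°.

77.7°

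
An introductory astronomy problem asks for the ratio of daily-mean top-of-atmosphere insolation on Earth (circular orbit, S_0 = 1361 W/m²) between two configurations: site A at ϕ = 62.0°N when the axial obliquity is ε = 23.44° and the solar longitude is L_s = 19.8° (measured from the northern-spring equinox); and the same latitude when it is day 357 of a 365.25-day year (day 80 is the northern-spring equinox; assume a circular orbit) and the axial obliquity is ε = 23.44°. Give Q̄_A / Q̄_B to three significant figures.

— Configuration A (ϕ=+62.0°):
Solar declination: sin δ = sin ε · sin L_s = sin 23.44° × sin 19.8° = 0.13475, so δ = +7.744°.
cos h₀ = −tan(+62.0°) tan(+7.744°) = -0.2558, h₀ = 1.8294 rad.
Bracket: h₀ sin ϕ sin δ + cos ϕ cos δ sin h₀ = 1.8294×0.88295×0.13475 + 0.46947×0.99088×0.96674 = 0.217657 + 0.449716 = 0.667373.
Q̄ = (S_0/π) × [bracket] = (1361/π) × 0.667373 = 289.12 W/m².
— Configuration B (ϕ=+62.0°):
Solar longitude: L_s = 360° × (357 − 80)/365.25 = 273.018°.
sin δ = sin 23.44° × sin 273.018° = -0.39724, so δ = -23.406°.
cos h₀ = −tan(+62.0°) tan(-23.406°) = 0.8141, h₀ = 0.6197 rad.
Bracket: h₀ sin ϕ sin δ + cos ϕ cos δ sin h₀ = 0.6197×0.88295×-0.39724 + 0.46947×0.91772×0.58075 = -0.217355 + 0.250211 = 0.032856.
Q̄ = (S_0/π) × [bracket] = (1361/π) × 0.032856 = 14.234 W/m².
Ratio Q̄_A / Q̄_B = 289.12 / 14.234 = 20.31.

Q̄_A / Q̄_B ≈ 20.3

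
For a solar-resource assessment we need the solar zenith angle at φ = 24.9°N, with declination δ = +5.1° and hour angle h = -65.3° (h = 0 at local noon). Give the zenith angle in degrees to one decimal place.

θ_z = 65.5°

cos θ_z = sin φ sin δ + cos φ cos δ cos h = 0.037428 + 0.377523 = 0.414951.
θ_z = arccos(0.414951) = 65.5°.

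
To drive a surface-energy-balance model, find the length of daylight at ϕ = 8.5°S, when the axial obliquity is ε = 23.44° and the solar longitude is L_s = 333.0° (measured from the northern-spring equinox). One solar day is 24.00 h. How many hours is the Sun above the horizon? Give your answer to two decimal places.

12.21 h

Solar declination: sin δ = sin ε · sin L_s = sin 23.44° × sin 333.0° = -0.18059, so δ = -10.404°.
cos h₀ = −tan ϕ · tan δ = −tan(-8.5°) × tan(-10.404°) = -0.0274, so h₀ = 1.5982 rad = 91.57°.
Daylight = 2h₀/(2π) × 24.00 h = (1.5982/π) × 24.00 = 12.21 h.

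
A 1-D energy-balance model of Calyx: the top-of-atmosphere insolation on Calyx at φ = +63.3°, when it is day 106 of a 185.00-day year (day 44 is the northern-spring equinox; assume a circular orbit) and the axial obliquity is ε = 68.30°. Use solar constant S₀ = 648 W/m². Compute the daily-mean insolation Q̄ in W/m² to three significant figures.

Solar longitude: λ_s = 360° × (106 − 44)/185.00 = 120.649°.
sin δ = sin 68.30° × sin 120.649° = 0.79934, so δ = +53.067°.
cos H₀ = −tan(+63.3°) tan(+53.067°) = -2.6450 ≤ −1 ⇒ polar day, H₀ = π.
Bracket: H₀ sin φ sin δ + cos φ cos δ sin H₀ = 3.1416×0.89337×0.79934 + 0.44932×0.60088×0.00000 = 2.243437 + 0.000000 = 2.243437.
Q̄ = (S₀/π) × [bracket] = (648/π) × 2.243437 = 462.7 W/m².

Q̄ ≈ 463 W/m²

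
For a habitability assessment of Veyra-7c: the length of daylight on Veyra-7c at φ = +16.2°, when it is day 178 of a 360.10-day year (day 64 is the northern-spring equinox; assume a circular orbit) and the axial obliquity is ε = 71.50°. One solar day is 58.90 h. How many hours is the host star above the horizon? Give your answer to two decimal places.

39.36 h

Solar longitude: λ_s = 360° × (178 − 64)/360.10 = 113.968°.
sin δ = sin 71.50° × sin 113.968° = 0.86655, so δ = +60.060°.
cos H₀ = −tan φ · tan δ = −tan(+16.2°) × tan(+60.060°) = -0.5044, so H₀ = 2.0995 rad = 120.29°.
Daylight = 2H₀/(2π) × 58.90 h = (2.0995/π) × 58.90 = 39.36 h.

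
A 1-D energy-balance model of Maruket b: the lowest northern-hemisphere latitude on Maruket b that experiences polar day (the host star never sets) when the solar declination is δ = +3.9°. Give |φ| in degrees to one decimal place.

Polar day requires cos H₀ = −tan φ tan δ ≤ −1, i.e. tan φ tan δ ≥ 1.
The boundary is |tan φ| · |tan δ| = 1, so |φ| = 90° − |δ| = 90° − 3.9° = 86.1° in the northern hemisphere.

|φ| = 86.1°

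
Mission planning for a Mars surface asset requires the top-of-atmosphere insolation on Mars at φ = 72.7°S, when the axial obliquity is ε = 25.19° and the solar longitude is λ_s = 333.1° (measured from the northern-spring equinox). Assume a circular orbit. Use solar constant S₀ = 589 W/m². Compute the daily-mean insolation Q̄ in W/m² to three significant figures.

Q̄ ≈ 120 W/m²

Solar declination: sin δ = sin ε · sin λ_s = sin 25.19° × sin 333.1° = -0.19257, so δ = -11.103°.
cos H₀ = −tan(-72.7°) tan(-11.103°) = -0.6300, H₀ = 2.2524 rad.
Bracket: H₀ sin φ sin δ + cos φ cos δ sin H₀ = 2.2524×-0.95476×-0.19257 + 0.29737×0.98128×0.77655 = 0.414122 + 0.226600 = 0.640722.
Q̄ = (S₀/π) × [bracket] = (589/π) × 0.640722 = 120.1 W/m².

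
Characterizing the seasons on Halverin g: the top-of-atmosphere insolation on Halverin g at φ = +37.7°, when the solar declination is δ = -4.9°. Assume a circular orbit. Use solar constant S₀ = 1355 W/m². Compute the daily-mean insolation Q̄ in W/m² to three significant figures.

Q̄ ≈ 305 W/m²

cos H₀ = −tan(+37.7°) tan(-4.900°) = 0.0663, H₀ = 1.5045 rad.
Bracket: H₀ sin φ sin δ + cos φ cos δ sin H₀ = 1.5045×0.61153×-0.08542 + 0.79122×0.99635×0.99780 = -0.078590 + 0.786598 = 0.708008.
Q̄ = (S₀/π) × [bracket] = (1355/π) × 0.708008 = 305.4 W/m².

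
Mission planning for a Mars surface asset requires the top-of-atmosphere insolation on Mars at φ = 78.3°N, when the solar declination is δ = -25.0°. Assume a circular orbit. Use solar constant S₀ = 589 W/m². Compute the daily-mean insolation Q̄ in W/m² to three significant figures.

cos H₀ = −tan(+78.3°) tan(-25.000°) = 2.2517 ≥ 1 ⇒ polar night, H₀ = 0 and Q̄ = 0.

Q̄ ≈ 0.00 W/m²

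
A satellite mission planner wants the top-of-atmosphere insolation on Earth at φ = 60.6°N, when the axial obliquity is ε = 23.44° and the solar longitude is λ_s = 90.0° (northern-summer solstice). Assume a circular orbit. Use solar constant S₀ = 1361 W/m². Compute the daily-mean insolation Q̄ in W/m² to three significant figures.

Solar declination: sin δ = sin ε · sin λ_s = sin 23.44° × sin 90.0° = 0.39779, so δ = +23.440°.
cos H₀ = −tan(+60.6°) tan(+23.440°) = -0.7695, H₀ = 2.4488 rad.
Bracket: H₀ sin φ sin δ + cos φ cos δ sin H₀ = 2.4488×0.87121×0.39779 + 0.49090×0.91748×0.63870 = 0.848653 + 0.287665 = 1.136318.
Q̄ = (S₀/π) × [bracket] = (1361/π) × 1.136318 = 492.3 W/m².

Q̄ ≈ 492 W/m²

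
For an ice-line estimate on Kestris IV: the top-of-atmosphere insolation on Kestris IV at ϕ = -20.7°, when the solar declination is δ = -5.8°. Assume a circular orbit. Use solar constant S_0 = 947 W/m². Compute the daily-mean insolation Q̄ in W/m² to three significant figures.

Q̄ ≈ 298 W/m²

cos h₀ = −tan(-20.7°) tan(-5.800°) = -0.0384, h₀ = 1.6092 rad.
Bracket: h₀ sin ϕ sin δ + cos ϕ cos δ sin h₀ = 1.6092×-0.35347×-0.10106 + 0.93544×0.99488×0.99926 = 0.057483 + 0.929962 = 0.987445.
Q̄ = (S_0/π) × [bracket] = (947/π) × 0.987445 = 297.7 W/m².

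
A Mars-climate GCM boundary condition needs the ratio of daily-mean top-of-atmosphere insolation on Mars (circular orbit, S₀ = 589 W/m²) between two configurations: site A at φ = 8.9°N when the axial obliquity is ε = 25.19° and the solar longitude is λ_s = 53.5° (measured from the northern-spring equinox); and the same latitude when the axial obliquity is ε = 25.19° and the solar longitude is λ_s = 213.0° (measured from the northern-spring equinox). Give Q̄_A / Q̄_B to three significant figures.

Q̄_A / Q̄_B ≈ 1.12

— Configuration A (φ=+8.9°):
Solar declination: sin δ = sin ε · sin λ_s = sin 25.19° × sin 53.5° = 0.34214, so δ = +20.007°.
cos H₀ = −tan(+8.9°) tan(+20.007°) = -0.0570, H₀ = 1.6278 rad.
Bracket: H₀ sin φ sin δ + cos φ cos δ sin H₀ = 1.6278×0.15471×0.34214 + 0.98796×0.93965×0.99837 = 0.086163 + 0.926823 = 1.012986.
Q̄ = (S₀/π) × [bracket] = (589/π) × 1.012986 = 189.92 W/m².
— Configuration B (φ=+8.9°):
Solar declination: sin δ = sin ε · sin λ_s = sin 25.19° × sin 213.0° = -0.23181, so δ = -13.404°.
cos H₀ = −tan(+8.9°) tan(-13.404°) = 0.0373, H₀ = 1.5335 rad.
Bracket: H₀ sin φ sin δ + cos φ cos δ sin H₀ = 1.5335×0.15471×-0.23181 + 0.98796×0.97276×0.99930 = -0.054996 + 0.960375 = 0.905379.
Q̄ = (S₀/π) × [bracket] = (589/π) × 0.905379 = 169.74 W/m².
Ratio Q̄_A / Q̄_B = 189.92 / 169.74 = 1.119.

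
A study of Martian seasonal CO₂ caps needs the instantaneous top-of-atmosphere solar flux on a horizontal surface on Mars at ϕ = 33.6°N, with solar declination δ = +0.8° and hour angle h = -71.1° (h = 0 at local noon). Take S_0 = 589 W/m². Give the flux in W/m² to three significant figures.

cos θ_z = sin ϕ sin δ + cos ϕ cos δ cos h = 0.007727 + 0.269771 = 0.277498.
Flux = S_0 · cos θ_z = 589 × 0.277498 = 163.4 W/m².

163 W/m²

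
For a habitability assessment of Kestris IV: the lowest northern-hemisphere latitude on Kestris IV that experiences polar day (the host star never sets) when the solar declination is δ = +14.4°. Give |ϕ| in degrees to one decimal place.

|ϕ| = 75.6°

Polar day requires cos h₀ = −tan ϕ tan δ ≤ −1, i.e. tan ϕ tan δ ≥ 1.
The boundary is |tan ϕ| · |tan δ| = 1, so |ϕ| = 90° − |δ| = 90° − 14.4° = 75.6° in the northern hemisphere.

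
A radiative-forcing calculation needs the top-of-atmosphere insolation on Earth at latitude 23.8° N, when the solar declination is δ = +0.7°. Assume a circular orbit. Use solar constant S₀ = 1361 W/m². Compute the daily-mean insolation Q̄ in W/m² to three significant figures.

Q̄ ≈ 400 W/m²

cos H₀ = −tan(+23.8°) tan(+0.700°) = -0.0054, H₀ = 1.5762 rad.
Bracket: H₀ sin φ sin δ + cos φ cos δ sin H₀ = 1.5762×0.40355×0.01222 + 0.91496×0.99993×0.99999 = 0.007773 + 0.914887 = 0.922660.
Q̄ = (S₀/π) × [bracket] = (1361/π) × 0.922660 = 399.7 W/m².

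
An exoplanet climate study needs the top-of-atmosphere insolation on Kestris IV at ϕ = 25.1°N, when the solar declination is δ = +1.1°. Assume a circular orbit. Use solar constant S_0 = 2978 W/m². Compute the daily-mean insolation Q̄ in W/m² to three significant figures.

cos h₀ = −tan(+25.1°) tan(+1.100°) = -0.0090, h₀ = 1.5798 rad.
Bracket: h₀ sin ϕ sin δ + cos ϕ cos δ sin h₀ = 1.5798×0.42420×0.01920 + 0.90557×0.99982×0.99996 = 0.012867 + 0.905371 = 0.918238.
Q̄ = (S_0/π) × [bracket] = (2978/π) × 0.918238 = 870.4 W/m².

Q̄ ≈ 870 W/m²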